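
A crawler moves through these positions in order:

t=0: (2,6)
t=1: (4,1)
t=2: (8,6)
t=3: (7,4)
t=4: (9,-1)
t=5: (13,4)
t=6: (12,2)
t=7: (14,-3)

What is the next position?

The moves between consecutive positions are (+2,-5), (+4,+5), (-1,-2), (+2,-5), (+4,+5), (-1,-2), (+2,-5); they repeat the 3-cycle [(+2,-5), (+4,+5), (-1,-2)].
step 8: apply (+4,+5) → (18,2)

(18,2)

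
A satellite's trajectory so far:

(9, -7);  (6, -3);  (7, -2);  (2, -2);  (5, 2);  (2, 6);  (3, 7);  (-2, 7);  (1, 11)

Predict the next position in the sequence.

(-2, 15)

Step-to-step displacements: (-3, +4), (+1, +1), (-5, +0), (+3, +4), (-3, +4), (+1, +1), (-5, +0), (+3, +4) — a repeating cycle of length 4.
step 9: apply (-3, +4) → (-2, 15)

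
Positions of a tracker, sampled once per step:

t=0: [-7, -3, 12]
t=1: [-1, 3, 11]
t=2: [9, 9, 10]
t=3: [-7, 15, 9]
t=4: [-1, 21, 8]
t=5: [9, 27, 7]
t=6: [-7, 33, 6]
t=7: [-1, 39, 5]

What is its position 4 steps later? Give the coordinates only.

The first coordinate repeats the cycle [-7, -1, 9] with period 3; step 11 mod 3 = 2, giving 9.
The second coordinate changes by +6 each step, so at step 11 it is -3 + 11·(6) = 63.
The third coordinate changes by -1 each step, so at step 11 it is 12 + 11·(-1) = 1.

[9, 63, 1]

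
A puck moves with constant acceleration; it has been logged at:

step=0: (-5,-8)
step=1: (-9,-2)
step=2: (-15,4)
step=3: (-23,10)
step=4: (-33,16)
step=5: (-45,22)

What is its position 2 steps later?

(-75,34)

Successive displacements: (-4,+6), (-6,+6), (-8,+6), (-10,+6), (-12,+6) — each changes by (-2,+0).
step 6: (-45,22) + (-14,+6) → (-59,28)
step 7: (-59,28) + (-16,+6) → (-75,34)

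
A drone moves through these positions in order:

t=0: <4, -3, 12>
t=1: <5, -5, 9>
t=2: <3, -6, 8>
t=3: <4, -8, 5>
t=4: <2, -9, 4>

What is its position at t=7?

<2, -14, -3>

Differencing gives <+1, -2, -3>, <-2, -1, -1>, <+1, -2, -3>, <-2, -1, -1>. This is the pattern <+1, -2, -3>, <-2, -1, -1> repeated.
step 5: apply <+1, -2, -3> → <3, -11, 1>
step 6: apply <-2, -1, -1> → <1, -12, 0>
step 7: apply <+1, -2, -3> → <2, -14, -3>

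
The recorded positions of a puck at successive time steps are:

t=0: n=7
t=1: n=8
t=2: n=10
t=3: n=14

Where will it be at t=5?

n=38

Consecutive displacements +1, +2, +4 scale by a factor of 2 each step.
step 4: 14 + 8 → n=22
step 5: 22 + 16 → n=38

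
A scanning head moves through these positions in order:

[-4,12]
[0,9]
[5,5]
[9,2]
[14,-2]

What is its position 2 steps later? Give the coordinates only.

Step-to-step displacements: [+4,-3], [+5,-4], [+4,-3], [+5,-4] — a repeating cycle of length 2.
step 5: apply [+4,-3] → [18,-5]
step 6: apply [+5,-4] → [23,-9]

[23,-9]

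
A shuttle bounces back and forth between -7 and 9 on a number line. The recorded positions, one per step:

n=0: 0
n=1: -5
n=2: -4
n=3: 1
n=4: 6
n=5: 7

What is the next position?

The value travels 5 per step and bounces off the walls at -7 and 9.
  step 6: 7 → 2

2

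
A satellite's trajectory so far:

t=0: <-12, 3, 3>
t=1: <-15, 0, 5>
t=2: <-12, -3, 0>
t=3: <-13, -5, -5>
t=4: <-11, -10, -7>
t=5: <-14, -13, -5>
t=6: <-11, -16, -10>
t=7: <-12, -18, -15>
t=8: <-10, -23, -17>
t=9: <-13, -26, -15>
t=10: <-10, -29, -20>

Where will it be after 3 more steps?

The moves between consecutive positions are <-3, -3, +2>, <+3, -3, -5>, <-1, -2, -5>, <+2, -5, -2>, <-3, -3, +2>, <+3, -3, -5>, <-1, -2, -5>, <+2, -5, -2>, <-3, -3, +2>, <+3, -3, -5>; they repeat the 4-cycle [<-3, -3, +2>, <+3, -3, -5>, <-1, -2, -5>, <+2, -5, -2>].
step 11: apply <-1, -2, -5> → <-11, -31, -25>
step 12: apply <+2, -5, -2> → <-9, -36, -27>
step 13: apply <-3, -3, +2> → <-12, -39, -25>

<-12, -39, -25>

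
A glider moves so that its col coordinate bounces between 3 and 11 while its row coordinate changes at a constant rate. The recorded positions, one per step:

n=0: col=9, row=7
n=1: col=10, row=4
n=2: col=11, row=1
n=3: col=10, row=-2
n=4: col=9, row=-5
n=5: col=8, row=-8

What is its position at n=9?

col=4, row=-20

The col coordinate travels 1 per step and bounces off the walls at 3 and 11.
  step 6: 8 → 7
  step 7: 7 → 6
  step 8: 6 → 5
  step 9: 5 → 4
The row coordinate changes by -3 each step: at step 9 it is -20.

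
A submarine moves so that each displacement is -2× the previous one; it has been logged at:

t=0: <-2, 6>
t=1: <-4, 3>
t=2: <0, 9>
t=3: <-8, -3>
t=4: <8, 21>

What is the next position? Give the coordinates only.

The jumps are <-2, -3>, <+4, +6>, <-8, -12>, <+16, +24> — a geometric progression with ratio -2.
step 5: <8, 21> + <-32, -48> → <-24, -27>

<-24, -27>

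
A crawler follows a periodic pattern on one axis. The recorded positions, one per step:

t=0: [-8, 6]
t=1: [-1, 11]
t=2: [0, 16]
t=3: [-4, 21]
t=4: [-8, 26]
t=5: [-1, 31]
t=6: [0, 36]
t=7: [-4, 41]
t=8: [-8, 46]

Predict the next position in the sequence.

[-1, 51]

The first coordinate repeats the cycle [-8, -1, 0, -4] with period 4; step 9 mod 4 = 1, giving -1.
The second coordinate changes by +5 each step, so at step 9 it is 6 + 9·(5) = 51.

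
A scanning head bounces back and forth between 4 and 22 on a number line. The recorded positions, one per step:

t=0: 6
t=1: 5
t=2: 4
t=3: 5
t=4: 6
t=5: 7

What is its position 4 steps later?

The value travels 1 per step and bounces off the walls at 4 and 22.
  step 6: 7 → 8
  step 7: 8 → 9
  step 8: 9 → 10
  step 9: 10 → 11

11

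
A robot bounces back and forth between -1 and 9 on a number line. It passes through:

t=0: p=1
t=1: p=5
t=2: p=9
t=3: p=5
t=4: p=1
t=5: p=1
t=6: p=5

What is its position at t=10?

The value reflects between -1 and 9, moving 4 per step.
  step 7: 5 → 9
  step 8: 9 → 5
  step 9: 5 → 1
  step 10: 1 → 1

p=1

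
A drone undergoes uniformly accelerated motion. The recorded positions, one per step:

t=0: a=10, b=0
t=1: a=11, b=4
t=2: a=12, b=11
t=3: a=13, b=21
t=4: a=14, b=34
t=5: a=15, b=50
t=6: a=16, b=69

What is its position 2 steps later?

Taking differences between consecutive positions: (+1, +4), (+1, +7), (+1, +10), (+1, +13), (+1, +16), (+1, +19). These grow by (+0, +3) each step.
step 7: a=16, b=69 + (+1, +22) → a=17, b=91
step 8: a=17, b=91 + (+1, +25) → a=18, b=116

a=18, b=116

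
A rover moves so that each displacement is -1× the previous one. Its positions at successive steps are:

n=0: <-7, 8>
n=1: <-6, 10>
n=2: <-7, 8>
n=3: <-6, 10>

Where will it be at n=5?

The jumps are <+1, +2>, <-1, -2>, <+1, +2> — a geometric progression with ratio -1.
step 4: <-6, 10> + <-1, -2> → <-7, 8>
step 5: <-7, 8> + <+1, +2> → <-6, 10>

<-6, 10>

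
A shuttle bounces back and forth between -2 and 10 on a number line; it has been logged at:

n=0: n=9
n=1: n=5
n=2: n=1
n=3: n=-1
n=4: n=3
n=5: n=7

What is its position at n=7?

n=5

The value travels 4 per step and bounces off the walls at -2 and 10.
  step 6: 7 → 9
  step 7: 9 → 5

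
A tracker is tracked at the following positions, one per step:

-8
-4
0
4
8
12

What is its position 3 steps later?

The position changes by +4 every step.
step 6: 12 + 4 → 16
step 7: 16 + 4 → 20
step 8: 20 + 4 → 24

24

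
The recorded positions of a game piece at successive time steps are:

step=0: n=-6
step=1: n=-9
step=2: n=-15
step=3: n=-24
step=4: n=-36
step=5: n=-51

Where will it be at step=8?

Successive displacements: -3, -6, -9, -12, -15 — each changes by -3.
step 6: -51 − 18 → n=-69
step 7: -69 − 21 → n=-90
step 8: -90 − 24 → n=-114

n=-114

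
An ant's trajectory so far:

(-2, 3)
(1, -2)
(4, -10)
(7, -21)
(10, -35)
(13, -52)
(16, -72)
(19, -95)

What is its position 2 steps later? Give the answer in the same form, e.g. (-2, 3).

(25, -150)

First differences are (+3, -5), (+3, -8), (+3, -11), (+3, -14), (+3, -17), (+3, -20), (+3, -23); their common second difference is (+0, -3) (constant acceleration).
step 8: (19, -95) + (+3, -26) → (22, -121)
step 9: (22, -121) + (+3, -29) → (25, -150)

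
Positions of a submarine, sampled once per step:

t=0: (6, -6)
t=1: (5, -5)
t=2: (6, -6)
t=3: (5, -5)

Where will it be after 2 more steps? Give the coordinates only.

Step-to-step displacements: (-1, +1), (+1, -1), (-1, +1); each is -1× the previous.
step 4: (5, -5) + (+1, -1) → (6, -6)
step 5: (6, -6) + (-1, +1) → (5, -5)

(5, -5)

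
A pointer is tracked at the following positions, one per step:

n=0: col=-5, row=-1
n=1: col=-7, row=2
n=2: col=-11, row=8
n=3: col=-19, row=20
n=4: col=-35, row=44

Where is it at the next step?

Consecutive displacements (-2,+3), (-4,+6), (-8,+12), (-16,+24) scale by a factor of 2 each step.
step 5: col=-35, row=44 + (-32,+48) → col=-67, row=92

col=-67, row=92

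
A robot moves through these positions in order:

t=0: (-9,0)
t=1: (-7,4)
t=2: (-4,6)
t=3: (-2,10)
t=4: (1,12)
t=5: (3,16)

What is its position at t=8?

Step-to-step displacements: (+2,+4), (+3,+2), (+2,+4), (+3,+2), (+2,+4) — a repeating cycle of length 2.
step 6: apply (+3,+2) → (6,18)
step 7: apply (+2,+4) → (8,22)
step 8: apply (+3,+2) → (11,24)

(11,24)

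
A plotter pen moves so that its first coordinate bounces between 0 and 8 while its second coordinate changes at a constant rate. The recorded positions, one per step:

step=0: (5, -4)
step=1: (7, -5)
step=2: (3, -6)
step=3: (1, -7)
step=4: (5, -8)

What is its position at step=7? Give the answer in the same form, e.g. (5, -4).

(1, -11)

The first coordinate reflects between 0 and 8, moving 4 per step.
  step 5: 5 → 7
  step 6: 7 → 3
  step 7: 3 → 1
The second coordinate changes by -1 each step: at step 7 it is -11.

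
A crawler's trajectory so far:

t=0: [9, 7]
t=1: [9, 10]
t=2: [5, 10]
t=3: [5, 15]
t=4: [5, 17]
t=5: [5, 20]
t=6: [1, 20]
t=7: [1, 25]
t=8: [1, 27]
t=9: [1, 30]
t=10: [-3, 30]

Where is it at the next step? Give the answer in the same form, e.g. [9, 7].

The moves between consecutive positions are [+0, +3], [-4, +0], [+0, +5], [+0, +2], [+0, +3], [-4, +0], [+0, +5], [+0, +2], [+0, +3], [-4, +0]; they repeat the 4-cycle [[+0, +3], [-4, +0], [+0, +5], [+0, +2]].
step 11: apply [+0, +5] → [-3, 35]

[-3, 35]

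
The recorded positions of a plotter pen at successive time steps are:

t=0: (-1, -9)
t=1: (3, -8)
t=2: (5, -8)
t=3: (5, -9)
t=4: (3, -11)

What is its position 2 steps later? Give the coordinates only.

First differences are (+4, +1), (+2, +0), (+0, -1), (-2, -2); their common second difference is (-2, -1) (constant acceleration).
step 5: (3, -11) + (-4, -3) → (-1, -14)
step 6: (-1, -14) + (-6, -4) → (-7, -18)

(-7, -18)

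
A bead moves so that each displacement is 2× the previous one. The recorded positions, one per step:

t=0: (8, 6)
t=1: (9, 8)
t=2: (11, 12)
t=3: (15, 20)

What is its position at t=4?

(23, 36)

The jumps are (+1, +2), (+2, +4), (+4, +8) — a geometric progression with ratio 2.
step 4: (15, 20) + (+8, +16) → (23, 36)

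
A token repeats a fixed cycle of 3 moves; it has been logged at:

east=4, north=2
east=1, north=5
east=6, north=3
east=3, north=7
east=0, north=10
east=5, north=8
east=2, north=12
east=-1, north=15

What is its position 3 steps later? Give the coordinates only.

east=-2, north=20

Step-to-step displacements: (-3, +3), (+5, -2), (-3, +4), (-3, +3), (+5, -2), (-3, +4), (-3, +3) — a repeating cycle of length 3.
step 8: apply (+5, -2) → east=4, north=13
step 9: apply (-3, +4) → east=1, north=17
step 10: apply (-3, +3) → east=-2, north=20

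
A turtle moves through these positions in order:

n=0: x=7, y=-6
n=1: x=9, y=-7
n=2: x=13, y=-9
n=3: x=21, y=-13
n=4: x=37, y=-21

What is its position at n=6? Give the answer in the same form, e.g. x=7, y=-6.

The jumps are (+2, -1), (+4, -2), (+8, -4), (+16, -8) — a geometric progression with ratio 2.
step 5: x=37, y=-21 + (+32, -16) → x=69, y=-37
step 6: x=69, y=-37 + (+64, -32) → x=133, y=-69

x=133, y=-69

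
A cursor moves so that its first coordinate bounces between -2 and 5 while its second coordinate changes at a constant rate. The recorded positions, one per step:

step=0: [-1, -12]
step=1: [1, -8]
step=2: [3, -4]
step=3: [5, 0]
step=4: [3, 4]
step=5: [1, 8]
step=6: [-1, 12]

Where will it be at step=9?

The first coordinate reflects between -2 and 5, moving 2 per step.
  step 7: -1 → -1
  step 8: -1 → 1
  step 9: 1 → 3
The second coordinate changes by +4 each step: at step 9 it is 24.

[3, 24]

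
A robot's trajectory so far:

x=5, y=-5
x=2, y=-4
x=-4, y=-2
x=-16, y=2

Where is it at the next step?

x=-40, y=10

Step-to-step displacements: (-3,+1), (-6,+2), (-12,+4); each is 2× the previous.
step 4: x=-16, y=2 + (-24,+8) → x=-40, y=10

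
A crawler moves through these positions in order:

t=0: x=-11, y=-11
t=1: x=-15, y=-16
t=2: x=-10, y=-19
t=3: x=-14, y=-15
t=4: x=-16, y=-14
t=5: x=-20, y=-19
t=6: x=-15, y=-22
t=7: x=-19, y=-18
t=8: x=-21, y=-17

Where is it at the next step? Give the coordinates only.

Differencing gives (-4,-5), (+5,-3), (-4,+4), (-2,+1), (-4,-5), (+5,-3), (-4,+4), (-2,+1). This is the pattern (-4,-5), (+5,-3), (-4,+4), (-2,+1) repeated.
step 9: apply (-4,-5) → x=-25, y=-22

x=-25, y=-22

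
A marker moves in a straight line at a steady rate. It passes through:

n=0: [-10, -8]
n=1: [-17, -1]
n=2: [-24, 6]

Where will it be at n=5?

Each step adds [-7, +7] to the position.
step 3: [-24, 6] + [-7, +7] → [-31, 13]
step 4: [-31, 13] + [-7, +7] → [-38, 20]
step 5: [-38, 20] + [-7, +7] → [-45, 27]

[-45, 27]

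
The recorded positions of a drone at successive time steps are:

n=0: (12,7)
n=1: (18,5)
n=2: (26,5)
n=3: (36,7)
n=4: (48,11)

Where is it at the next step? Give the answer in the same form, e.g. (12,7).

(62,17)

Successive displacements: (+6,-2), (+8,+0), (+10,+2), (+12,+4) — each changes by (+2,+2).
step 5: (48,11) + (+14,+6) → (62,17)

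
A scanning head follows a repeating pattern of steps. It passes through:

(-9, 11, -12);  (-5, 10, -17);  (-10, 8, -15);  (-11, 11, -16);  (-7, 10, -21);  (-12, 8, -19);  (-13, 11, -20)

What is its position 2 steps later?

Step-to-step displacements: (+4, -1, -5), (-5, -2, +2), (-1, +3, -1), (+4, -1, -5), (-5, -2, +2), (-1, +3, -1) — a repeating cycle of length 3.
step 7: apply (+4, -1, -5) → (-9, 10, -25)
step 8: apply (-5, -2, +2) → (-14, 8, -23)

(-14, 8, -23)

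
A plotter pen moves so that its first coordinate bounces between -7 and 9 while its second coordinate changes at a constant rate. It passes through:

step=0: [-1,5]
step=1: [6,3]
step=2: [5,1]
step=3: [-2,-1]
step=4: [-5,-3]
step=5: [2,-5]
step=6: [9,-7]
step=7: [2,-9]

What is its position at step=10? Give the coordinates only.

[5,-15]

The first coordinate reflects between -7 and 9, moving 7 per step.
  step 8: 2 → -5
  step 9: -5 → -2
  step 10: -2 → 5
The second coordinate changes by -2 each step: at step 10 it is -15.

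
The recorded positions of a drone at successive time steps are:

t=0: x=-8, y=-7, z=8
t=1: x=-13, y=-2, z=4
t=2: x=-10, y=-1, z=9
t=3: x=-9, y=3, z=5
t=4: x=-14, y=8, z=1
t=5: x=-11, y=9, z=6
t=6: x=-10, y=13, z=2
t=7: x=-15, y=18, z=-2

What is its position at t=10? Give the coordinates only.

Differencing gives (-5, +5, -4), (+3, +1, +5), (+1, +4, -4), (-5, +5, -4), (+3, +1, +5), (+1, +4, -4), (-5, +5, -4). This is the pattern (-5, +5, -4), (+3, +1, +5), (+1, +4, -4) repeated.
step 8: apply (+3, +1, +5) → x=-12, y=19, z=3
step 9: apply (+1, +4, -4) → x=-11, y=23, z=-1
step 10: apply (-5, +5, -4) → x=-16, y=28, z=-5

x=-16, y=28, z=-5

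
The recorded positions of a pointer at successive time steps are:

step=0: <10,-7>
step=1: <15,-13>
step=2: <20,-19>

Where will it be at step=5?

Constant displacement of <+5,-6> per step.
step 3: <20,-19> + <+5,-6> → <25,-25>
step 4: <25,-25> + <+5,-6> → <30,-31>
step 5: <30,-31> + <+5,-6> → <35,-37>

<35,-37>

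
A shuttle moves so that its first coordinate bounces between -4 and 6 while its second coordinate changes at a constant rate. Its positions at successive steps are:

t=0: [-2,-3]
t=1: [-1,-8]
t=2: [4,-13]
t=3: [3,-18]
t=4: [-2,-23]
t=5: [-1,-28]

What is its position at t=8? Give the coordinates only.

[-2,-43]

The first coordinate reflects between -4 and 6, moving 5 per step.
  step 6: -1 → 4
  step 7: 4 → 3
  step 8: 3 → -2
The second coordinate changes by -5 each step: at step 8 it is -43.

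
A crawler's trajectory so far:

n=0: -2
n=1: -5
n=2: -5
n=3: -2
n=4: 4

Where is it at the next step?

First differences are -3, +0, +3, +6; their common second difference is +3 (constant acceleration).
step 5: 4 + 9 → 13

13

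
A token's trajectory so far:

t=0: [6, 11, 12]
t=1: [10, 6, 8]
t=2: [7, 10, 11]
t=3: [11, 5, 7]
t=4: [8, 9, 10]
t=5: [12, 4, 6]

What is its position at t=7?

[13, 3, 5]

Step-to-step displacements: [+4, -5, -4], [-3, +4, +3], [+4, -5, -4], [-3, +4, +3], [+4, -5, -4] — a repeating cycle of length 2.
step 6: apply [-3, +4, +3] → [9, 8, 9]
step 7: apply [+4, -5, -4] → [13, 3, 5]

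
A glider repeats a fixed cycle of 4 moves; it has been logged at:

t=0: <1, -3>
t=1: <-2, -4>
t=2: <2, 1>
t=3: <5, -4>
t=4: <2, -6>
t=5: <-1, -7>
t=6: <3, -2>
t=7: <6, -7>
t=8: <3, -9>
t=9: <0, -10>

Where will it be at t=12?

The moves between consecutive positions are <-3, -1>, <+4, +5>, <+3, -5>, <-3, -2>, <-3, -1>, <+4, +5>, <+3, -5>, <-3, -2>, <-3, -1>; they repeat the 4-cycle [<-3, -1>, <+4, +5>, <+3, -5>, <-3, -2>].
step 10: apply <+4, +5> → <4, -5>
step 11: apply <+3, -5> → <7, -10>
step 12: apply <-3, -2> → <4, -12>

<4, -12>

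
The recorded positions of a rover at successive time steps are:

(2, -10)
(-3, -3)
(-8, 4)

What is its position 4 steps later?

Constant displacement of (-5, +7) per step.
step 3: (-8, 4) + (-5, +7) → (-13, 11)
step 4: (-13, 11) + (-5, +7) → (-18, 18)
step 5: (-18, 18) + (-5, +7) → (-23, 25)
step 6: (-23, 25) + (-5, +7) → (-28, 32)

(-28, 32)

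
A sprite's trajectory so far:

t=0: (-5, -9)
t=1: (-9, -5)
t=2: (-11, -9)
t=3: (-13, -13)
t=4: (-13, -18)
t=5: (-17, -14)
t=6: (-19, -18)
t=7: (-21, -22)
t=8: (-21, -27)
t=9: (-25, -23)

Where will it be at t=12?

Step-to-step displacements: (-4, +4), (-2, -4), (-2, -4), (+0, -5), (-4, +4), (-2, -4), (-2, -4), (+0, -5), (-4, +4) — a repeating cycle of length 4.
step 10: apply (-2, -4) → (-27, -27)
step 11: apply (-2, -4) → (-29, -31)
step 12: apply (+0, -5) → (-29, -36)

(-29, -36)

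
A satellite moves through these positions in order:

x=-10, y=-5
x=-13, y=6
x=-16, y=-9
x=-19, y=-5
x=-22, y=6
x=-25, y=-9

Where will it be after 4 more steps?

X: linear, -3 per step → -37 at step 9.
Y: cycles through -5, 6, -9 every 3 steps. Step 9 lands at position 0 of the cycle → -5.

x=-37, y=-5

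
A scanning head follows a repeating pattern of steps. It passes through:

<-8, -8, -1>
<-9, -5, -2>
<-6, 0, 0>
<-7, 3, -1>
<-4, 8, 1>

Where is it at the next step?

The moves between consecutive positions are <-1, +3, -1>, <+3, +5, +2>, <-1, +3, -1>, <+3, +5, +2>; they repeat the 2-cycle [<-1, +3, -1>, <+3, +5, +2>].
step 5: apply <-1, +3, -1> → <-5, 11, 0>

<-5, 11, 0>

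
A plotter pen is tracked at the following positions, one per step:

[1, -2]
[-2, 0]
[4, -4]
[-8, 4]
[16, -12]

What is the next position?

Consecutive displacements [-3, +2], [+6, -4], [-12, +8], [+24, -16] scale by a factor of -2 each step.
step 5: [16, -12] + [-48, +32] → [-32, 20]

[-32, 20]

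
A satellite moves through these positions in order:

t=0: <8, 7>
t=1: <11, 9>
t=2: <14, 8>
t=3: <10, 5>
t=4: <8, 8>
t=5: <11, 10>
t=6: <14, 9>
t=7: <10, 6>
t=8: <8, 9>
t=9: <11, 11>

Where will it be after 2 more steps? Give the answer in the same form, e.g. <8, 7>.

Differencing gives <+3, +2>, <+3, -1>, <-4, -3>, <-2, +3>, <+3, +2>, <+3, -1>, <-4, -3>, <-2, +3>, <+3, +2>. This is the pattern <+3, +2>, <+3, -1>, <-4, -3>, <-2, +3> repeated.
step 10: apply <+3, -1> → <14, 10>
step 11: apply <-4, -3> → <10, 7>

<10, 7>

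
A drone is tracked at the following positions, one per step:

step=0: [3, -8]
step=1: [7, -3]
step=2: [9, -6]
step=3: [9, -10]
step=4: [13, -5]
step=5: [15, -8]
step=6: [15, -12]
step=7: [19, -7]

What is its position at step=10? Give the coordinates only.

[25, -9]

Differencing gives [+4, +5], [+2, -3], [+0, -4], [+4, +5], [+2, -3], [+0, -4], [+4, +5]. This is the pattern [+4, +5], [+2, -3], [+0, -4] repeated.
step 8: apply [+2, -3] → [21, -10]
step 9: apply [+0, -4] → [21, -14]
step 10: apply [+4, +5] → [25, -9]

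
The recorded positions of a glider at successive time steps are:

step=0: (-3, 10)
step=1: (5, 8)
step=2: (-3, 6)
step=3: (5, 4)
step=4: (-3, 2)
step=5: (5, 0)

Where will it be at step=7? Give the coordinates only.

(5, -4)

The first coordinate repeats the cycle [-3, 5] with period 2; step 7 mod 2 = 1, giving 5.
The second coordinate changes by -2 each step, so at step 7 it is 10 + 7·(-2) = -4.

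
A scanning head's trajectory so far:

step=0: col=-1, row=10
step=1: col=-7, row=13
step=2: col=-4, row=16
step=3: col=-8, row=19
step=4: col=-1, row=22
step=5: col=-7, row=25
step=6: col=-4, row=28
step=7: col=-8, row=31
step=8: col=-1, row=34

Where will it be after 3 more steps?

col=-8, row=43

Col: cycles through -1, -7, -4, -8 every 4 steps. Step 11 lands at position 3 of the cycle → -8.
Row: linear, +3 per step → 43 at step 11.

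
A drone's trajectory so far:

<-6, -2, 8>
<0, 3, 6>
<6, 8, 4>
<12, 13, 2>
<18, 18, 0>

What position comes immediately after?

The position changes by <+6, +5, -2> every step.
step 5: <18, 18, 0> + <+6, +5, -2> → <24, 23, -2>

<24, 23, -2>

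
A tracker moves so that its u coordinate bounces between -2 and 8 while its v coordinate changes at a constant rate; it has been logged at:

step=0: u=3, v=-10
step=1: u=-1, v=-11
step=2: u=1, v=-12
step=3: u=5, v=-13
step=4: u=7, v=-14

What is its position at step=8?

u=5, v=-18

The u coordinate reflects between -2 and 8, moving 4 per step.
  step 5: 7 → 3
  step 6: 3 → -1
  step 7: -1 → 1
  step 8: 1 → 5
The v coordinate changes by -1 each step: at step 8 it is -18.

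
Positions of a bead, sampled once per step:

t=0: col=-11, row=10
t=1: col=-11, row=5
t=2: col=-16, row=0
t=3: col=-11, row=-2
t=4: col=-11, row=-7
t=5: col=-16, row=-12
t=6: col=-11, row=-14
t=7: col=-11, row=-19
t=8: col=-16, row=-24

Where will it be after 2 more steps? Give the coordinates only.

col=-11, row=-31

The moves between consecutive positions are (+0, -5), (-5, -5), (+5, -2), (+0, -5), (-5, -5), (+5, -2), (+0, -5), (-5, -5); they repeat the 3-cycle [(+0, -5), (-5, -5), (+5, -2)].
step 9: apply (+5, -2) → col=-11, row=-26
step 10: apply (+0, -5) → col=-11, row=-31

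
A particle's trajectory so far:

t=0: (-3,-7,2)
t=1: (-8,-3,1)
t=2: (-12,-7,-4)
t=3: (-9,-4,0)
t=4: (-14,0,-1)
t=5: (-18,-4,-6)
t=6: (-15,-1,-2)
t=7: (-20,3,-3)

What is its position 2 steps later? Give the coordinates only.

(-21,2,-4)

Step-to-step displacements: (-5,+4,-1), (-4,-4,-5), (+3,+3,+4), (-5,+4,-1), (-4,-4,-5), (+3,+3,+4), (-5,+4,-1) — a repeating cycle of length 3.
step 8: apply (-4,-4,-5) → (-24,-1,-8)
step 9: apply (+3,+3,+4) → (-21,2,-4)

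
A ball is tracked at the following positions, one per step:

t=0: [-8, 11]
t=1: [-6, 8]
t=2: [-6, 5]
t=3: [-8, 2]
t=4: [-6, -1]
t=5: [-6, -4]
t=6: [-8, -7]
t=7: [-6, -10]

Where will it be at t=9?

The first coordinate repeats the cycle [-8, -6, -6] with period 3; step 9 mod 3 = 0, giving -8.
The second coordinate changes by -3 each step, so at step 9 it is 11 + 9·(-3) = -16.

[-8, -16]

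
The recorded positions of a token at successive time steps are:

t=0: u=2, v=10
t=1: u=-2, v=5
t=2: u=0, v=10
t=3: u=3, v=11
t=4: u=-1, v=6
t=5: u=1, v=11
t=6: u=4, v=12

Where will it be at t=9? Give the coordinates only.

u=5, v=13

Differencing gives (-4, -5), (+2, +5), (+3, +1), (-4, -5), (+2, +5), (+3, +1). This is the pattern (-4, -5), (+2, +5), (+3, +1) repeated.
step 7: apply (-4, -5) → u=0, v=7
step 8: apply (+2, +5) → u=2, v=12
step 9: apply (+3, +1) → u=5, v=13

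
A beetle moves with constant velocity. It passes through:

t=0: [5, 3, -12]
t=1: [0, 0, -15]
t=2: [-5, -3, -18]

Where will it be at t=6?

[-25, -15, -30]

Each step adds [-5, -3, -3] to the position.
step 3: [-5, -3, -18] + [-5, -3, -3] → [-10, -6, -21]
step 4: [-10, -6, -21] + [-5, -3, -3] → [-15, -9, -24]
step 5: [-15, -9, -24] + [-5, -3, -3] → [-20, -12, -27]
step 6: [-20, -12, -27] + [-5, -3, -3] → [-25, -15, -30]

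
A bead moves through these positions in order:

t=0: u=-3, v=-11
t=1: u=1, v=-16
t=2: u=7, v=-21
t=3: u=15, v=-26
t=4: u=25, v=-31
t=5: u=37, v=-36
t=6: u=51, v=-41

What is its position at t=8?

u=85, v=-51

First differences are (+4, -5), (+6, -5), (+8, -5), (+10, -5), (+12, -5), (+14, -5); their common second difference is (+2, +0) (constant acceleration).
step 7: u=51, v=-41 + (+16, -5) → u=67, v=-46
step 8: u=67, v=-46 + (+18, -5) → u=85, v=-51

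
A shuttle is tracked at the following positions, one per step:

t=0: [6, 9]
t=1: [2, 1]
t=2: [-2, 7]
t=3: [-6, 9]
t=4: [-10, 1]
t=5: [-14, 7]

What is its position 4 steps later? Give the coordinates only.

[-30, 9]

First: linear, -4 per step → -30 at step 9.
Second: cycles through 9, 1, 7 every 3 steps. Step 9 lands at position 0 of the cycle → 9.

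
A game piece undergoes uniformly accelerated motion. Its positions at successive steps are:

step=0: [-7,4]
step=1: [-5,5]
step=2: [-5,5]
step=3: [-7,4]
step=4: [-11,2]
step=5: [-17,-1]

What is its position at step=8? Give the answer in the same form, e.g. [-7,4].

First differences are [+2,+1], [+0,+0], [-2,-1], [-4,-2], [-6,-3]; their common second difference is [-2,-1] (constant acceleration).
step 6: [-17,-1] + [-8,-4] → [-25,-5]
step 7: [-25,-5] + [-10,-5] → [-35,-10]
step 8: [-35,-10] + [-12,-6] → [-47,-16]

[-47,-16]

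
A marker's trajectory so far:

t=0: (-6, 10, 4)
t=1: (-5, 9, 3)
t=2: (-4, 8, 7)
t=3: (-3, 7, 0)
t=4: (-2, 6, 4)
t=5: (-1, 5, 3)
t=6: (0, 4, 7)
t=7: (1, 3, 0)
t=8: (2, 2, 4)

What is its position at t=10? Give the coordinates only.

(4, 0, 7)

The first coordinate changes by +1 each step, so at step 10 it is -6 + 10·(1) = 4.
The second coordinate changes by -1 each step, so at step 10 it is 10 + 10·(-1) = 0.
The third coordinate repeats the cycle [4, 3, 7, 0] with period 4; step 10 mod 4 = 2, giving 7.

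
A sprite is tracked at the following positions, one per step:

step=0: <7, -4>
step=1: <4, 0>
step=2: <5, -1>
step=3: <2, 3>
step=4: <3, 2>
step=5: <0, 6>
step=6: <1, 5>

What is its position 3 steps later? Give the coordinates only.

<-4, 12>

The moves between consecutive positions are <-3, +4>, <+1, -1>, <-3, +4>, <+1, -1>, <-3, +4>, <+1, -1>; they repeat the 2-cycle [<-3, +4>, <+1, -1>].
step 7: apply <-3, +4> → <-2, 9>
step 8: apply <+1, -1> → <-1, 8>
step 9: apply <-3, +4> → <-4, 12>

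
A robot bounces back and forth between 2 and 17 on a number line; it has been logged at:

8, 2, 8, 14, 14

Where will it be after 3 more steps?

The value reflects between 2 and 17, moving 6 per step.
  step 5: 14 → 8
  step 6: 8 → 2
  step 7: 2 → 8

8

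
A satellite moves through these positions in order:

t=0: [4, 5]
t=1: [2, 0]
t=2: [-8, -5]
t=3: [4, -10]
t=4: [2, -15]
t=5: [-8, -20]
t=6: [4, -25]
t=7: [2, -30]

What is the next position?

First: cycles through 4, 2, -8 every 3 steps. Step 8 lands at position 2 of the cycle → -8.
Second: linear, -5 per step → -35 at step 8.

[-8, -35]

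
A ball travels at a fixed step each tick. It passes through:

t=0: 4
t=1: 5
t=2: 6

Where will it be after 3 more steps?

9

Constant displacement of +1 per step.
step 3: 6 + 1 → 7
step 4: 7 + 1 → 8
step 5: 8 + 1 → 9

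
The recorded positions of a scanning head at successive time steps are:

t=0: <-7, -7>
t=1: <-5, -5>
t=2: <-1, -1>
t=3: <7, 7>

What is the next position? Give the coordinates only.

The jumps are <+2, +2>, <+4, +4>, <+8, +8> — a geometric progression with ratio 2.
step 4: <7, 7> + <+16, +16> → <23, 23>

<23, 23>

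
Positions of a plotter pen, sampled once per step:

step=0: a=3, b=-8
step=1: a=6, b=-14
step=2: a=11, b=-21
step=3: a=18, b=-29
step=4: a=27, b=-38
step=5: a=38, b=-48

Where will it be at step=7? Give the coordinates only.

Successive displacements: (+3,-6), (+5,-7), (+7,-8), (+9,-9), (+11,-10) — each changes by (+2,-1).
step 6: a=38, b=-48 + (+13,-11) → a=51, b=-59
step 7: a=51, b=-59 + (+15,-12) → a=66, b=-71

a=66, b=-71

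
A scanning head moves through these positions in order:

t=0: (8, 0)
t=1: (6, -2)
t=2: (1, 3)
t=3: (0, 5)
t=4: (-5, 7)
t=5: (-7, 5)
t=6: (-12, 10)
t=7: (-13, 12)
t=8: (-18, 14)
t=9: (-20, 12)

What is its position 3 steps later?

(-31, 21)

Differencing gives (-2, -2), (-5, +5), (-1, +2), (-5, +2), (-2, -2), (-5, +5), (-1, +2), (-5, +2), (-2, -2). This is the pattern (-2, -2), (-5, +5), (-1, +2), (-5, +2) repeated.
step 10: apply (-5, +5) → (-25, 17)
step 11: apply (-1, +2) → (-26, 19)
step 12: apply (-5, +2) → (-31, 21)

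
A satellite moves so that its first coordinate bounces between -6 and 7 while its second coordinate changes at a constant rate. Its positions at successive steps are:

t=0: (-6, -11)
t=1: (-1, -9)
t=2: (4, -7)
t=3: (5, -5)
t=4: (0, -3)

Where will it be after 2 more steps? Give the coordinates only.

(-2, 1)

The first coordinate travels 5 per step and bounces off the walls at -6 and 7.
  step 5: 0 → -5
  step 6: -5 → -2
The second coordinate changes by +2 each step: at step 6 it is 1.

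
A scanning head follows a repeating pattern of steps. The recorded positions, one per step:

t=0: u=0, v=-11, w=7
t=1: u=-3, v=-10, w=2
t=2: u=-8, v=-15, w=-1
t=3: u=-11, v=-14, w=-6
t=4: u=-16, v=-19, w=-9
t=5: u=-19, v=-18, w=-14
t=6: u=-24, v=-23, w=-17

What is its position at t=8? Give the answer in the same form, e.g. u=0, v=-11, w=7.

u=-32, v=-27, w=-25

Differencing gives (-3, +1, -5), (-5, -5, -3), (-3, +1, -5), (-5, -5, -3), (-3, +1, -5), (-5, -5, -3). This is the pattern (-3, +1, -5), (-5, -5, -3) repeated.
step 7: apply (-3, +1, -5) → u=-27, v=-22, w=-22
step 8: apply (-5, -5, -3) → u=-32, v=-27, w=-25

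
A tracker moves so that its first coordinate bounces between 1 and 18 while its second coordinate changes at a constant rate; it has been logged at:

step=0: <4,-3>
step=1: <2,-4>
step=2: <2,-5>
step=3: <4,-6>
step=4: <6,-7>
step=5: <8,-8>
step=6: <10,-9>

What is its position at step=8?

The first coordinate travels 2 per step and bounces off the walls at 1 and 18.
  step 7: 10 → 12
  step 8: 12 → 14
The second coordinate changes by -1 each step: at step 8 it is -11.

<14,-11>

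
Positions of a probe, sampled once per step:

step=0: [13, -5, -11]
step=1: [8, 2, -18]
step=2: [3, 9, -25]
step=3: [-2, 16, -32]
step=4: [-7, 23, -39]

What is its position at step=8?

The position changes by [-5, +7, -7] every step.
step 5: [-7, 23, -39] + [-5, +7, -7] → [-12, 30, -46]
step 6: [-12, 30, -46] + [-5, +7, -7] → [-17, 37, -53]
step 7: [-17, 37, -53] + [-5, +7, -7] → [-22, 44, -60]
step 8: [-22, 44, -60] + [-5, +7, -7] → [-27, 51, -67]

[-27, 51, -67]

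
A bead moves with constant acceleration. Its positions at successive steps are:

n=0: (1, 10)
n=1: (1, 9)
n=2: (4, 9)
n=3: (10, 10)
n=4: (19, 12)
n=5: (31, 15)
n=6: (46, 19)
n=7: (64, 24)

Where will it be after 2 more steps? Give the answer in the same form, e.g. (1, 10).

(109, 37)

Taking differences between consecutive positions: (+0, -1), (+3, +0), (+6, +1), (+9, +2), (+12, +3), (+15, +4), (+18, +5). These grow by (+3, +1) each step.
step 8: (64, 24) + (+21, +6) → (85, 30)
step 9: (85, 30) + (+24, +7) → (109, 37)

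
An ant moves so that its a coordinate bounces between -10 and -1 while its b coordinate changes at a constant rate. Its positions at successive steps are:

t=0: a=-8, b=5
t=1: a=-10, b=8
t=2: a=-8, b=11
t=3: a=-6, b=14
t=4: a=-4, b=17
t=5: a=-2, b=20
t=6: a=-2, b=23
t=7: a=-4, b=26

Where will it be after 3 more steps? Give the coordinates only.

The a coordinate travels 2 per step and bounces off the walls at -10 and -1.
  step 8: -4 → -6
  step 9: -6 → -8
  step 10: -8 → -10
The b coordinate changes by +3 each step: at step 10 it is 35.

a=-10, b=35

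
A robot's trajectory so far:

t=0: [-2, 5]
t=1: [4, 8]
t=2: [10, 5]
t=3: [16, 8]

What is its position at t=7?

First: linear, +6 per step → 40 at step 7.
Second: cycles through 5, 8 every 2 steps. Step 7 lands at position 1 of the cycle → 8.

[40, 8]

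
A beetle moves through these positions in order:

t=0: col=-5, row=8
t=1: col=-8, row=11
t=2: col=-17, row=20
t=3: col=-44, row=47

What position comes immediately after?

col=-125, row=128

Step-to-step displacements: (-3, +3), (-9, +9), (-27, +27); each is 3× the previous.
step 4: col=-44, row=47 + (-81, +81) → col=-125, row=128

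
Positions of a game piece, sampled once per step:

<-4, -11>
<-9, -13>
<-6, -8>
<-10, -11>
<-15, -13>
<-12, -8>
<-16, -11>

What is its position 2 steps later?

<-18, -8>

Differencing gives <-5, -2>, <+3, +5>, <-4, -3>, <-5, -2>, <+3, +5>, <-4, -3>. This is the pattern <-5, -2>, <+3, +5>, <-4, -3> repeated.
step 7: apply <-5, -2> → <-21, -13>
step 8: apply <+3, +5> → <-18, -8>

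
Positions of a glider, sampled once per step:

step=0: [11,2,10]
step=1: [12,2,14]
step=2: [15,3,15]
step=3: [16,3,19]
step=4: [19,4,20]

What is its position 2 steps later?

Differencing gives [+1,+0,+4], [+3,+1,+1], [+1,+0,+4], [+3,+1,+1]. This is the pattern [+1,+0,+4], [+3,+1,+1] repeated.
step 5: apply [+1,+0,+4] → [20,4,24]
step 6: apply [+3,+1,+1] → [23,5,25]

[23,5,25]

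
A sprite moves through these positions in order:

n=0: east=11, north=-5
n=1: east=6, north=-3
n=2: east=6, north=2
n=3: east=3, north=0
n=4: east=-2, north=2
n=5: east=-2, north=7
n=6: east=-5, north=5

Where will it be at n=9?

east=-13, north=10

The moves between consecutive positions are (-5, +2), (+0, +5), (-3, -2), (-5, +2), (+0, +5), (-3, -2); they repeat the 3-cycle [(-5, +2), (+0, +5), (-3, -2)].
step 7: apply (-5, +2) → east=-10, north=7
step 8: apply (+0, +5) → east=-10, north=12
step 9: apply (-3, -2) → east=-13, north=10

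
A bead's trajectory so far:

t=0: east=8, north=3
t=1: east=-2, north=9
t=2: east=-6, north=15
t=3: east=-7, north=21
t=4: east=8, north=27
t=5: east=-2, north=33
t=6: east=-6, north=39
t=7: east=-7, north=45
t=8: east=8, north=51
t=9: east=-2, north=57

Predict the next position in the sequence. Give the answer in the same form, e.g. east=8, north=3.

east=-6, north=63

East: cycles through 8, -2, -6, -7 every 4 steps. Step 10 lands at position 2 of the cycle → -6.
North: linear, +6 per step → 63 at step 10.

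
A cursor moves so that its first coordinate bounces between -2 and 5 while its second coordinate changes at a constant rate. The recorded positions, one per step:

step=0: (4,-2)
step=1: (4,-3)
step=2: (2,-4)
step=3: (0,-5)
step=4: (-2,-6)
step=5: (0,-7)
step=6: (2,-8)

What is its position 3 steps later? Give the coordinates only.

The first coordinate reflects between -2 and 5, moving 2 per step.
  step 7: 2 → 4
  step 8: 4 → 4
  step 9: 4 → 2
The second coordinate changes by -1 each step: at step 9 it is -11.

(2,-11)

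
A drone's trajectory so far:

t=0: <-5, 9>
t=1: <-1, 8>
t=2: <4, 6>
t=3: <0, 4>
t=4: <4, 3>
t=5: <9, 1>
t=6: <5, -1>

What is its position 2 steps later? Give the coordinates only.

The moves between consecutive positions are <+4, -1>, <+5, -2>, <-4, -2>, <+4, -1>, <+5, -2>, <-4, -2>; they repeat the 3-cycle [<+4, -1>, <+5, -2>, <-4, -2>].
step 7: apply <+4, -1> → <9, -2>
step 8: apply <+5, -2> → <14, -4>

<14, -4>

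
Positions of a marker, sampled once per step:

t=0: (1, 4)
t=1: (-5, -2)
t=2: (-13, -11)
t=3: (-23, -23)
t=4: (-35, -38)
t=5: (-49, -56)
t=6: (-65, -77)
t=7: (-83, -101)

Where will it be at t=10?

(-149, -191)

First differences are (-6, -6), (-8, -9), (-10, -12), (-12, -15), (-14, -18), (-16, -21), (-18, -24); their common second difference is (-2, -3) (constant acceleration).
step 8: (-83, -101) + (-20, -27) → (-103, -128)
step 9: (-103, -128) + (-22, -30) → (-125, -158)
step 10: (-125, -158) + (-24, -33) → (-149, -191)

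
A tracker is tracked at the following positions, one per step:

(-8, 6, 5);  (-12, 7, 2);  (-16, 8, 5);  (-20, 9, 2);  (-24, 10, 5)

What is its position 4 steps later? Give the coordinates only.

The first coordinate changes by -4 each step, so at step 8 it is -8 + 8·(-4) = -40.
The second coordinate changes by +1 each step, so at step 8 it is 6 + 8·(1) = 14.
The third coordinate repeats the cycle [5, 2] with period 2; step 8 mod 2 = 0, giving 5.

(-40, 14, 5)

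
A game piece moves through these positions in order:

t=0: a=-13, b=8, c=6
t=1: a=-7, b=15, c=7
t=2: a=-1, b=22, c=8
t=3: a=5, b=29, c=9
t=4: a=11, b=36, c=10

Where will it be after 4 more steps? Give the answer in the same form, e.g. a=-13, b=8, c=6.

Each step adds (+6,+7,+1) to the position.
step 5: a=11, b=36, c=10 + (+6,+7,+1) → a=17, b=43, c=11
step 6: a=17, b=43, c=11 + (+6,+7,+1) → a=23, b=50, c=12
step 7: a=23, b=50, c=12 + (+6,+7,+1) → a=29, b=57, c=13
step 8: a=29, b=57, c=13 + (+6,+7,+1) → a=35, b=64, c=14

a=35, b=64, c=14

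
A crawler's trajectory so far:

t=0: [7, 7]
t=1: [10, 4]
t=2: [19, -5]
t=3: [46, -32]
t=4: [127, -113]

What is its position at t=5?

[370, -356]

Consecutive displacements [+3, -3], [+9, -9], [+27, -27], [+81, -81] scale by a factor of 3 each step.
step 5: [127, -113] + [+243, -243] → [370, -356]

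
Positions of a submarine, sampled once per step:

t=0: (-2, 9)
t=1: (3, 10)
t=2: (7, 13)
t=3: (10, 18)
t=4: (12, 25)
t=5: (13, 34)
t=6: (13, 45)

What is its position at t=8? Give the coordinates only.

(10, 73)

Successive displacements: (+5, +1), (+4, +3), (+3, +5), (+2, +7), (+1, +9), (+0, +11) — each changes by (-1, +2).
step 7: (13, 45) + (-1, +13) → (12, 58)
step 8: (12, 58) + (-2, +15) → (10, 73)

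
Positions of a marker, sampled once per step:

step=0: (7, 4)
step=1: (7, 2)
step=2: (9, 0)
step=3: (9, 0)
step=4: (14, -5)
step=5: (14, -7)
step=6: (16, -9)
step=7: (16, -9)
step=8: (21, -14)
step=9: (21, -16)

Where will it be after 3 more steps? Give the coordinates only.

(28, -23)

Step-to-step displacements: (+0, -2), (+2, -2), (+0, +0), (+5, -5), (+0, -2), (+2, -2), (+0, +0), (+5, -5), (+0, -2) — a repeating cycle of length 4.
step 10: apply (+2, -2) → (23, -18)
step 11: apply (+0, +0) → (23, -18)
step 12: apply (+5, -5) → (28, -23)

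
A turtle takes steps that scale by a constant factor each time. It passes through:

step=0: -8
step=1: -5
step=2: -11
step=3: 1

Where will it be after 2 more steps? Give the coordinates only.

Consecutive displacements +3, -6, +12 scale by a factor of -2 each step.
step 4: 1 − 24 → -23
step 5: -23 + 48 → 25

25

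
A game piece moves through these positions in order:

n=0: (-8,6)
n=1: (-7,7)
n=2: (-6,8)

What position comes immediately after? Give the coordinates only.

(-5,9)

The position changes by (+1,+1) every step.
step 3: (-6,8) + (+1,+1) → (-5,9)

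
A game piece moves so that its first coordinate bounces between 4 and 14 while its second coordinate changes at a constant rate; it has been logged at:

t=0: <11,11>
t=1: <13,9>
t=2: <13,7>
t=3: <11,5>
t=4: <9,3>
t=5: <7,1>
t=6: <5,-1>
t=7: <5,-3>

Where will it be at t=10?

<11,-9>

The first coordinate travels 2 per step and bounces off the walls at 4 and 14.
  step 8: 5 → 7
  step 9: 7 → 9
  step 10: 9 → 11
The second coordinate changes by -2 each step: at step 10 it is -9.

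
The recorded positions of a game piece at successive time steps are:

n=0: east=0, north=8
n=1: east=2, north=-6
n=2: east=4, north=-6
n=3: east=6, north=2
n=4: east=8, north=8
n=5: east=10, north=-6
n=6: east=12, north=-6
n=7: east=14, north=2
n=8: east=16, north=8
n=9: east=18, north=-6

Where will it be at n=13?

east=26, north=-6

East: linear, +2 per step → 26 at step 13.
North: cycles through 8, -6, -6, 2 every 4 steps. Step 13 lands at position 1 of the cycle → -6.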